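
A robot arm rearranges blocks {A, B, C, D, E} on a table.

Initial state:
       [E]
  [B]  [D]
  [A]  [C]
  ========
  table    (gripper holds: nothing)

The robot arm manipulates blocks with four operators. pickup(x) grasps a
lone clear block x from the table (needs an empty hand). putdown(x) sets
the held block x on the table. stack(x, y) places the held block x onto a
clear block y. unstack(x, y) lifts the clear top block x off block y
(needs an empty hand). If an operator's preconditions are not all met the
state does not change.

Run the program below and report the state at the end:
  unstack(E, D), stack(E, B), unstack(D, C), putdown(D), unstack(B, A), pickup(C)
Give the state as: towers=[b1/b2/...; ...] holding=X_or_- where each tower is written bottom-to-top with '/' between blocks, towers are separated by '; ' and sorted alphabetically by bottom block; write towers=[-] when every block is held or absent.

towers=[A/B/E; D] holding=C

step 1 (unstack(E, D)): towers=[A/B; C/D] holding=E
step 2 (stack(E, B)): towers=[A/B/E; C/D] holding=-
step 3 (unstack(D, C)): towers=[A/B/E; C] holding=D
step 4 (putdown(D)): towers=[A/B/E; C; D] holding=-
step 5 (unstack(B, A)) [no-op]: towers=[A/B/E; C; D] holding=-
step 6 (pickup(C)): towers=[A/B/E; D] holding=C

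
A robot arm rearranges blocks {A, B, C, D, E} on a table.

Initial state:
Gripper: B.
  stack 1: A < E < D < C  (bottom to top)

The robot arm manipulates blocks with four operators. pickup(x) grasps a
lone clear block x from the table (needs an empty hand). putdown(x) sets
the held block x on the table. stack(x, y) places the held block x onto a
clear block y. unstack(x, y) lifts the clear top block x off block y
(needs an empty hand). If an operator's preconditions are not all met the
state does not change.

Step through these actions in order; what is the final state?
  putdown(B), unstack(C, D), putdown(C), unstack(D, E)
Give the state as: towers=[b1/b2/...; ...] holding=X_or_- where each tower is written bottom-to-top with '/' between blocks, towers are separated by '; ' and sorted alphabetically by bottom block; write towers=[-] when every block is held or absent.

step 1 (putdown(B)): towers=[A/E/D/C; B] holding=-
step 2 (unstack(C, D)): towers=[A/E/D; B] holding=C
step 3 (putdown(C)): towers=[A/E/D; B; C] holding=-
step 4 (unstack(D, E)): towers=[A/E; B; C] holding=D

towers=[A/E; B; C] holding=D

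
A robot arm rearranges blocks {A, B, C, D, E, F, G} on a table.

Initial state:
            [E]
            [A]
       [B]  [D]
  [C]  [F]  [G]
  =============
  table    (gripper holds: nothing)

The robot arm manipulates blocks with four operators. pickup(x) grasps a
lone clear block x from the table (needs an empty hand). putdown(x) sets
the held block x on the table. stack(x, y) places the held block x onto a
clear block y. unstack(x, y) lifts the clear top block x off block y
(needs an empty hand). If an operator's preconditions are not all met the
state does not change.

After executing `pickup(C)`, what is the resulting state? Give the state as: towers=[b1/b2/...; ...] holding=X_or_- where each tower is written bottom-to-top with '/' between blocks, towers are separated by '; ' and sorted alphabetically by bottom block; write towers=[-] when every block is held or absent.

towers=[F/B; G/D/A/E] holding=C

before: towers=[C; F/B; G/D/A/E] holding=-
pre[pickup(C)]: clear(C) yes, ontable(C) yes, handempty yes
all met → apply pickup(C)
after:  towers=[F/B; G/D/A/E] holding=C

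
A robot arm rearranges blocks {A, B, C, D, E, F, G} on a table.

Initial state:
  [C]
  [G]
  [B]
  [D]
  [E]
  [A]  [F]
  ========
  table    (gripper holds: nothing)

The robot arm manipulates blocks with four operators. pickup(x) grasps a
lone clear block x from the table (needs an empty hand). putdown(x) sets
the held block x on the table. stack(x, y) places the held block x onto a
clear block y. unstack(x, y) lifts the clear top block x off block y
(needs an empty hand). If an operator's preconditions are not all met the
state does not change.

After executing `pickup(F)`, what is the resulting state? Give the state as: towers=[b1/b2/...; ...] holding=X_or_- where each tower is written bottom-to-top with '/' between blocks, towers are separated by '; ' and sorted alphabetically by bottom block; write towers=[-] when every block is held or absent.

towers=[A/E/D/B/G/C] holding=F

before: towers=[A/E/D/B/G/C; F] holding=-
pre[pickup(F)]: clear(F) ✓, ontable(F) ✓, handempty ✓
all met → apply pickup(F)
after:  towers=[A/E/D/B/G/C] holding=F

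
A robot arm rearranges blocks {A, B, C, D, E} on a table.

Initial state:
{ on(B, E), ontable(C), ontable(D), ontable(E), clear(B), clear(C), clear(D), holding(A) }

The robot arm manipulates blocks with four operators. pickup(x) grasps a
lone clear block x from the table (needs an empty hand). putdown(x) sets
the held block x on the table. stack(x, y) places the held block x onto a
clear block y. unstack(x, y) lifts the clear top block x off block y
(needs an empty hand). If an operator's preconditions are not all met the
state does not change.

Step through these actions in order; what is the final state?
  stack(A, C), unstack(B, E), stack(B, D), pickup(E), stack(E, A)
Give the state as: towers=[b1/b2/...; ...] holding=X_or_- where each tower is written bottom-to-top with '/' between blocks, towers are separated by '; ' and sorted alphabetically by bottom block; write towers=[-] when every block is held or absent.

step 1 (stack(A, C)): towers=[C/A; D; E/B] holding=-
step 2 (unstack(B, E)): towers=[C/A; D; E] holding=B
step 3 (stack(B, D)): towers=[C/A; D/B; E] holding=-
step 4 (pickup(E)): towers=[C/A; D/B] holding=E
step 5 (stack(E, A)): towers=[C/A/E; D/B] holding=-

towers=[C/A/E; D/B] holding=-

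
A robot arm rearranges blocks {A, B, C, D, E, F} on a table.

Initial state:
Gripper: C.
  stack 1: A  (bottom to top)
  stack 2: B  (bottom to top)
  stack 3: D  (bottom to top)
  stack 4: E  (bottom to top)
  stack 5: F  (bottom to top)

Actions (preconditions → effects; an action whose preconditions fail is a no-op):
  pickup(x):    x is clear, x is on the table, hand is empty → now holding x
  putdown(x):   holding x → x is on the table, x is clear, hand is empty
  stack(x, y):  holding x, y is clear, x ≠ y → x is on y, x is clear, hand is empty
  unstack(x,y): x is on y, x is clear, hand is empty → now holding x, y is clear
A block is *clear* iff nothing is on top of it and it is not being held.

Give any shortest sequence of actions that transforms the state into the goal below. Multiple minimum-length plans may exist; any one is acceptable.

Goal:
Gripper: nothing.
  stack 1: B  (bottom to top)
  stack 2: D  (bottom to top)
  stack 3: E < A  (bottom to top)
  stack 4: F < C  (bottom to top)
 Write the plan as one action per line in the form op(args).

step 1 (stack(C, F)): towers=[A; B; D; E; F/C] holding=-
step 2 (pickup(A)): towers=[B; D; E; F/C] holding=A
step 3 (stack(A, E)): towers=[B; D; E/A; F/C] holding=-
goal check: towers=[B; D; E/A; F/C] holding=- — reached (length 3, optimal by BFS)

stack(C, F)
pickup(A)
stack(A, E)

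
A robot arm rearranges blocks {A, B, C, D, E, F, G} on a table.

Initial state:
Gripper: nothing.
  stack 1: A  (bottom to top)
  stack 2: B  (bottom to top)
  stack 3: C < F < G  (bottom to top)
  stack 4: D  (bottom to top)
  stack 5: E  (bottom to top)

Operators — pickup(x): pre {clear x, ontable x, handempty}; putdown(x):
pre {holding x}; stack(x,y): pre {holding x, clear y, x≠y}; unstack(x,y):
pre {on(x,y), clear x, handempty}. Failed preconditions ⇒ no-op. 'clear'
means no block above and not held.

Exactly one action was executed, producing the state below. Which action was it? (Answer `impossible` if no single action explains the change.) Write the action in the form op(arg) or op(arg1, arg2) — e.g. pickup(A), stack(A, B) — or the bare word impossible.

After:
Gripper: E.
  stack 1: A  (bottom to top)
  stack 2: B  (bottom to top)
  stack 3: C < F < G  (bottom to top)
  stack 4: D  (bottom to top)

target: towers=[A; B; C/F/G; D] holding=E
         pickup(B) → towers=[A; C/F/G; D; E] holding=B
     unstack(G, F) → towers=[A; B; C/F; D; E] holding=G
         pickup(D) → towers=[A; B; C/F/G; E] holding=D
         pickup(A) → towers=[B; C/F/G; D; E] holding=A
         pickup(E) → towers=[A; B; C/F/G; D] holding=E  ← match

pickup(E)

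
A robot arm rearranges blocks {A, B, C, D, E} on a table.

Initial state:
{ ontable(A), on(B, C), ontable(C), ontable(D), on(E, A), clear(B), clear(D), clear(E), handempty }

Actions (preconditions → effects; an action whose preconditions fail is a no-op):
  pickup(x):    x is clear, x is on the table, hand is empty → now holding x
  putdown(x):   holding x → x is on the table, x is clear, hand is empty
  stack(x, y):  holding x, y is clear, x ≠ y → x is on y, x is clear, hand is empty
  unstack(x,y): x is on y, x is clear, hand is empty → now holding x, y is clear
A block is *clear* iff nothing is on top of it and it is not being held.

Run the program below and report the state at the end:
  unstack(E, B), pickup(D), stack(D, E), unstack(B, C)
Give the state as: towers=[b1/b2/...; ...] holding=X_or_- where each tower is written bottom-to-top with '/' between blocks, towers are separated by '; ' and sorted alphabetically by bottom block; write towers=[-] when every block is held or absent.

step 1 (unstack(E, B)) [no-op]: towers=[A/E; C/B; D] holding=-
step 2 (pickup(D)): towers=[A/E; C/B] holding=D
step 3 (stack(D, E)): towers=[A/E/D; C/B] holding=-
step 4 (unstack(B, C)): towers=[A/E/D; C] holding=B

towers=[A/E/D; C] holding=B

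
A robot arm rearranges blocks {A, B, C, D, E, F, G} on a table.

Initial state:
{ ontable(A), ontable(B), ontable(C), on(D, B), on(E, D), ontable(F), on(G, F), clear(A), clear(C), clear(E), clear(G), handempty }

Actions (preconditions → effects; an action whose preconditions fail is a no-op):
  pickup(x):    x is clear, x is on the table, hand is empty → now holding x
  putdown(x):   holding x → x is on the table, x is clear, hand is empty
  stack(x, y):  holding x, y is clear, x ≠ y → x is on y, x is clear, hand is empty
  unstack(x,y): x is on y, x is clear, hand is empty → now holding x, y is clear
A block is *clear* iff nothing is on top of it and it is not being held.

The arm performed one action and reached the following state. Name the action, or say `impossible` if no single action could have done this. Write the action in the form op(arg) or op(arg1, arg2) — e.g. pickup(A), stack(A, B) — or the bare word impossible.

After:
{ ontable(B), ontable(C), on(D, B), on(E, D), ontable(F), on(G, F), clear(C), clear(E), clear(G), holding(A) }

target: towers=[B/D/E; C; F/G] holding=A
     unstack(G, F) → towers=[A; B/D/E; C; F] holding=G
         pickup(A) → towers=[B/D/E; C; F/G] holding=A  ← match
     unstack(E, D) → towers=[A; B/D; C; F/G] holding=E
         pickup(C) → towers=[A; B/D/E; F/G] holding=C

pickup(A)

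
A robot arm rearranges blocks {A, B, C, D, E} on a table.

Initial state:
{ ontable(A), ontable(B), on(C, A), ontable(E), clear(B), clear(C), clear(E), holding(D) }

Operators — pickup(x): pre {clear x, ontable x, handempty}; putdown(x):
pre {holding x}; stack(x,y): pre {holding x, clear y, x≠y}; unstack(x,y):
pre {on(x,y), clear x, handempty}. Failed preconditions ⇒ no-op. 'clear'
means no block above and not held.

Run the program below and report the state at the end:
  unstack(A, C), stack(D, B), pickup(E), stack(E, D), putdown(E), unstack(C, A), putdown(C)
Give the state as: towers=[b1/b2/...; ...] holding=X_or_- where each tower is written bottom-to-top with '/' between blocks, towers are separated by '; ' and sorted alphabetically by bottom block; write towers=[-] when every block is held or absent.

step 1 (unstack(A, C)) [no-op]: towers=[A/C; B; E] holding=D
step 2 (stack(D, B)): towers=[A/C; B/D; E] holding=-
step 3 (pickup(E)): towers=[A/C; B/D] holding=E
step 4 (stack(E, D)): towers=[A/C; B/D/E] holding=-
step 5 (putdown(E)) [no-op]: towers=[A/C; B/D/E] holding=-
step 6 (unstack(C, A)): towers=[A; B/D/E] holding=C
step 7 (putdown(C)): towers=[A; B/D/E; C] holding=-

towers=[A; B/D/E; C] holding=-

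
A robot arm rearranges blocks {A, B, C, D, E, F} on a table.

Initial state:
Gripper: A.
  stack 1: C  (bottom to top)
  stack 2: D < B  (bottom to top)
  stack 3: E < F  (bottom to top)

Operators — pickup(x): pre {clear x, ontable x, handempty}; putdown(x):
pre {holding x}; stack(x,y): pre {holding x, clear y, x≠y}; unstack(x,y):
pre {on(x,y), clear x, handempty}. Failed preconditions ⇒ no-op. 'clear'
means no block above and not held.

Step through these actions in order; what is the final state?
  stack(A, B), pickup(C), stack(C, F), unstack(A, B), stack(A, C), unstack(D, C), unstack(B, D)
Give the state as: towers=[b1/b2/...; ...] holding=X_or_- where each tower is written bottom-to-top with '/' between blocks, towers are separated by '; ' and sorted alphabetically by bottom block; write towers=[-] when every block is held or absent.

step 1 (stack(A, B)): towers=[C; D/B/A; E/F] holding=-
step 2 (pickup(C)): towers=[D/B/A; E/F] holding=C
step 3 (stack(C, F)): towers=[D/B/A; E/F/C] holding=-
step 4 (unstack(A, B)): towers=[D/B; E/F/C] holding=A
step 5 (stack(A, C)): towers=[D/B; E/F/C/A] holding=-
step 6 (unstack(D, C)) [no-op]: towers=[D/B; E/F/C/A] holding=-
step 7 (unstack(B, D)): towers=[D; E/F/C/A] holding=B

towers=[D; E/F/C/A] holding=B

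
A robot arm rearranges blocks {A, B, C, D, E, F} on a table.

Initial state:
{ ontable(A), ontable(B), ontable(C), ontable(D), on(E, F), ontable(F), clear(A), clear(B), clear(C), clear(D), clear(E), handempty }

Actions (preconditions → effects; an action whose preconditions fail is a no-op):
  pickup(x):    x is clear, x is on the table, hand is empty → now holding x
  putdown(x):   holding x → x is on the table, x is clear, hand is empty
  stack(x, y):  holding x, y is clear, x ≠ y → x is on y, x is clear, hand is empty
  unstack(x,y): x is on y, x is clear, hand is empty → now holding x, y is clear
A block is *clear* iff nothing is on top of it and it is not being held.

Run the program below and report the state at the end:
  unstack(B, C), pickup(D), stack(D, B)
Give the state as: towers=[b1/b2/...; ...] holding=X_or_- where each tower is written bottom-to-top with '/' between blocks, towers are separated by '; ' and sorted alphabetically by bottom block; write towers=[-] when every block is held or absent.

step 1 (unstack(B, C)) [no-op]: towers=[A; B; C; D; F/E] holding=-
step 2 (pickup(D)): towers=[A; B; C; F/E] holding=D
step 3 (stack(D, B)): towers=[A; B/D; C; F/E] holding=-

towers=[A; B/D; C; F/E] holding=-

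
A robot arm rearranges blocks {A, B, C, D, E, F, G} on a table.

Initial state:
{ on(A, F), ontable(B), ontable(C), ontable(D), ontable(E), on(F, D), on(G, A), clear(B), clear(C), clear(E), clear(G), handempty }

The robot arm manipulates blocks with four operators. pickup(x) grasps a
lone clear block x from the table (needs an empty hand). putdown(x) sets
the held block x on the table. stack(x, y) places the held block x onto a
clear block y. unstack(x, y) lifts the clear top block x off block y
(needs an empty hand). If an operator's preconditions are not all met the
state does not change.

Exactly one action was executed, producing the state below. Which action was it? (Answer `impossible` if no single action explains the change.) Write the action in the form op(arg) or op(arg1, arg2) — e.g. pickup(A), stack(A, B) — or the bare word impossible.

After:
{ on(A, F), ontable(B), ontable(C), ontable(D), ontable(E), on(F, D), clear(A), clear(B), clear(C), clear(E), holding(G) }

unstack(G, A)

target: towers=[B; C; D/F/A; E] holding=G
         pickup(B) → towers=[C; D/F/A/G; E] holding=B
     unstack(G, A) → towers=[B; C; D/F/A; E] holding=G  ← match
         pickup(E) → towers=[B; C; D/F/A/G] holding=E
         pickup(C) → towers=[B; D/F/A/G; E] holding=C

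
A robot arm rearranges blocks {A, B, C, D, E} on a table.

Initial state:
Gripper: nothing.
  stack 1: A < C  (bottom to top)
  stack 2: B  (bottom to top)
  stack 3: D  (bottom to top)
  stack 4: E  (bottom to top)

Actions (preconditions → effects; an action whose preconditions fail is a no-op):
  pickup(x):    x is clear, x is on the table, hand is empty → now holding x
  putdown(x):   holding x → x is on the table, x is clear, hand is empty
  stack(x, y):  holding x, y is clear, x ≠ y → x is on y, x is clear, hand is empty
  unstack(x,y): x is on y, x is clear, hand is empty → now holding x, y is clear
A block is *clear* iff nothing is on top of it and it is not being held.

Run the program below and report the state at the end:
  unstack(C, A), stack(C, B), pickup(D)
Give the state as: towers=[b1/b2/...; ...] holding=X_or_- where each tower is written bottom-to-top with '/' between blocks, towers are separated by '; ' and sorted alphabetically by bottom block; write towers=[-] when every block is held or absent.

towers=[A; B/C; E] holding=D

step 1 (unstack(C, A)): towers=[A; B; D; E] holding=C
step 2 (stack(C, B)): towers=[A; B/C; D; E] holding=-
step 3 (pickup(D)): towers=[A; B/C; E] holding=D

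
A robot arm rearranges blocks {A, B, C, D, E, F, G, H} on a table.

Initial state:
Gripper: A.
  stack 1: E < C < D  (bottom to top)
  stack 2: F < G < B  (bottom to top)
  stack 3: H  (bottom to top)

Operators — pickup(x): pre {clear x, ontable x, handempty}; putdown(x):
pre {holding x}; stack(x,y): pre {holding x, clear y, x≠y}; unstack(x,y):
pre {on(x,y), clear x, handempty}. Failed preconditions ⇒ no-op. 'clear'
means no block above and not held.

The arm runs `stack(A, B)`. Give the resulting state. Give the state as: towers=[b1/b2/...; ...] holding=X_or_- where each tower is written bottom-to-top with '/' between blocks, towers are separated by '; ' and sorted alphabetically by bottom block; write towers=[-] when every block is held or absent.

before: towers=[E/C/D; F/G/B; H] holding=A
pre[stack(A, B)]: holding(A) yes, clear(B) yes, A≠B yes
all met → apply stack(A, B)
after:  towers=[E/C/D; F/G/B/A; H] holding=-

towers=[E/C/D; F/G/B/A; H] holding=-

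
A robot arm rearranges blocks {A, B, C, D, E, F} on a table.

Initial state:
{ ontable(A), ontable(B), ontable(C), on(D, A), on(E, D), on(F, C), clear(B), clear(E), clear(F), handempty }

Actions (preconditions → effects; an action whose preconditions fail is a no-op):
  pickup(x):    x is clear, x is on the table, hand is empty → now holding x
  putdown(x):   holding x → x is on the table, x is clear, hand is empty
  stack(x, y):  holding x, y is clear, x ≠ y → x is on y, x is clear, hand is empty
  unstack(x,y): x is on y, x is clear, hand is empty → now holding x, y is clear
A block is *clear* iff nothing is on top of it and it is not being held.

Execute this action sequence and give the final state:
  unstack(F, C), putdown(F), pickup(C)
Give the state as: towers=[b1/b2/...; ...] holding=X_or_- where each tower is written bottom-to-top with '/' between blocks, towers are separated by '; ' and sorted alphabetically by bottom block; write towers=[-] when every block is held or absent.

towers=[A/D/E; B; F] holding=C

step 1 (unstack(F, C)): towers=[A/D/E; B; C] holding=F
step 2 (putdown(F)): towers=[A/D/E; B; C; F] holding=-
step 3 (pickup(C)): towers=[A/D/E; B; F] holding=C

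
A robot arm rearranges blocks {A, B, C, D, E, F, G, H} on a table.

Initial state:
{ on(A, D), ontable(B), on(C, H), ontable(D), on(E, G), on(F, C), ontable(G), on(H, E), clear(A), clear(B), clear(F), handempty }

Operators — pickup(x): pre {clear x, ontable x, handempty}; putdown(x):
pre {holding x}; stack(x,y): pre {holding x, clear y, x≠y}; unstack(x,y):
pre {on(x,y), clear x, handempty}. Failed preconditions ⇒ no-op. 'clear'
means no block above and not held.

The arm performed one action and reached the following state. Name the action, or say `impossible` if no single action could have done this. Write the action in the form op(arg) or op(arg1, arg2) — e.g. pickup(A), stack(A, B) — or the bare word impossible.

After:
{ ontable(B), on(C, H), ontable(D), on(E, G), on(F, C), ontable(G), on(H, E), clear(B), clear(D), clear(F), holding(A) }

target: towers=[B; D; G/E/H/C/F] holding=A
     unstack(A, D) → towers=[B; D; G/E/H/C/F] holding=A  ← match
         pickup(B) → towers=[D/A; G/E/H/C/F] holding=B
     unstack(F, C) → towers=[B; D/A; G/E/H/C] holding=F

unstack(A, D)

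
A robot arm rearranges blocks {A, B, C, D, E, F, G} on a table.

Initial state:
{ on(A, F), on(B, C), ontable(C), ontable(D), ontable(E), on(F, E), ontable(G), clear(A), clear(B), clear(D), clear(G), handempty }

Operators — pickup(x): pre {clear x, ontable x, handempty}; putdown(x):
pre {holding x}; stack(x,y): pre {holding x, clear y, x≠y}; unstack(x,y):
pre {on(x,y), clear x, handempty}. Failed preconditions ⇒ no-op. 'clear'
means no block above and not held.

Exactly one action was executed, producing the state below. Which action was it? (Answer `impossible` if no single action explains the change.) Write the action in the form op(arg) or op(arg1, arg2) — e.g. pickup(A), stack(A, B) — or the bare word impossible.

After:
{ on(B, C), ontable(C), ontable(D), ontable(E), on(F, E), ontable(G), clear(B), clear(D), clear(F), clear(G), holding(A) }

target: towers=[C/B; D; E/F; G] holding=A
     unstack(B, C) → towers=[C; D; E/F/A; G] holding=B
         pickup(G) → towers=[C/B; D; E/F/A] holding=G
         pickup(D) → towers=[C/B; E/F/A; G] holding=D
     unstack(A, F) → towers=[C/B; D; E/F; G] holding=A  ← match

unstack(A, F)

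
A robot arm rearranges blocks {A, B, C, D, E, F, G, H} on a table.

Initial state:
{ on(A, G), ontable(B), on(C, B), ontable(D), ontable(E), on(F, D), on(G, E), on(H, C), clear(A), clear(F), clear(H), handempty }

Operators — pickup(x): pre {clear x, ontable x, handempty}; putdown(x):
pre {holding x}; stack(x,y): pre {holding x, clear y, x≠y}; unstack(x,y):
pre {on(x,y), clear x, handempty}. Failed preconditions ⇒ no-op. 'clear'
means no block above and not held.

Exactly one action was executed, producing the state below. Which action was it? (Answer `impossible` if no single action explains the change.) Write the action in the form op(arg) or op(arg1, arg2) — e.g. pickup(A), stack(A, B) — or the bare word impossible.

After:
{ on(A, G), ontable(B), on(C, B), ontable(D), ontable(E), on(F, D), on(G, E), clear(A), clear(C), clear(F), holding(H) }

unstack(H, C)

target: towers=[B/C; D/F; E/G/A] holding=H
     unstack(A, G) → towers=[B/C/H; D/F; E/G] holding=A
     unstack(H, C) → towers=[B/C; D/F; E/G/A] holding=H  ← match
     unstack(F, D) → towers=[B/C/H; D; E/G/A] holding=F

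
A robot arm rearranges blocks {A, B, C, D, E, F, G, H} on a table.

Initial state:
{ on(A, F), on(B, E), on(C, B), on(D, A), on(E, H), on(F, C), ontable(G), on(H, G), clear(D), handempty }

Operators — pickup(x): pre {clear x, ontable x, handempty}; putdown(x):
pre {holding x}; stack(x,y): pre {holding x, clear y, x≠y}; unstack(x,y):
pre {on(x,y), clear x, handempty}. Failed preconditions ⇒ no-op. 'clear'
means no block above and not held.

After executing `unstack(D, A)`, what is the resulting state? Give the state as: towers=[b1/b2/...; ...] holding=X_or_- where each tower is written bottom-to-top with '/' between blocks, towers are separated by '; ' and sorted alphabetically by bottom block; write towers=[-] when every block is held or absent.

towers=[G/H/E/B/C/F/A] holding=D

before: towers=[G/H/E/B/C/F/A/D] holding=-
pre[unstack(D, A)]: on(D,A) ok, clear(D) ok, handempty ok
all met → apply unstack(D, A)
after:  towers=[G/H/E/B/C/F/A] holding=D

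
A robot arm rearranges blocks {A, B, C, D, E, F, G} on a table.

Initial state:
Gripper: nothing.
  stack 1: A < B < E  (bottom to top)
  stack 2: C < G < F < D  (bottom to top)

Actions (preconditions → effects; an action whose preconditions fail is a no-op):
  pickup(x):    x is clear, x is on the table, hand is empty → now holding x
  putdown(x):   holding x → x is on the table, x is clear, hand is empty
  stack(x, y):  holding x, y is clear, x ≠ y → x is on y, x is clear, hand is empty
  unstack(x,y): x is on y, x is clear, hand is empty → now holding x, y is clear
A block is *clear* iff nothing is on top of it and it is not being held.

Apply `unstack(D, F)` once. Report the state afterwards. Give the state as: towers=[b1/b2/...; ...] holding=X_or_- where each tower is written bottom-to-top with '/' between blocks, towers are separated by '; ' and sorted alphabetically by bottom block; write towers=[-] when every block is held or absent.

before: towers=[A/B/E; C/G/F/D] holding=-
pre[unstack(D, F)]: on(D,F) ok, clear(D) ok, handempty ok
all met → apply unstack(D, F)
after:  towers=[A/B/E; C/G/F] holding=D

towers=[A/B/E; C/G/F] holding=D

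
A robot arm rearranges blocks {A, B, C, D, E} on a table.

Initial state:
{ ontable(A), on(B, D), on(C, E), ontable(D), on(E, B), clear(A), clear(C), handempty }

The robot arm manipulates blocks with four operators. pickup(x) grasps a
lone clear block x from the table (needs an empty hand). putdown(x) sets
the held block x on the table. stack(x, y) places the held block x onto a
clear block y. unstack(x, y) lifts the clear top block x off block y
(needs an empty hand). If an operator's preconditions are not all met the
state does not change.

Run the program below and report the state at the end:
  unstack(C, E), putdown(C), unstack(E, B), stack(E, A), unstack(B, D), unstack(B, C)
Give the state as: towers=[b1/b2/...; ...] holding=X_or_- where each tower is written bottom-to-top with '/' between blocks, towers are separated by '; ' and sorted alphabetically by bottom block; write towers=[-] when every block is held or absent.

towers=[A/E; C; D] holding=B

step 1 (unstack(C, E)): towers=[A; D/B/E] holding=C
step 2 (putdown(C)): towers=[A; C; D/B/E] holding=-
step 3 (unstack(E, B)): towers=[A; C; D/B] holding=E
step 4 (stack(E, A)): towers=[A/E; C; D/B] holding=-
step 5 (unstack(B, D)): towers=[A/E; C; D] holding=B
step 6 (unstack(B, C)) [no-op]: towers=[A/E; C; D] holding=B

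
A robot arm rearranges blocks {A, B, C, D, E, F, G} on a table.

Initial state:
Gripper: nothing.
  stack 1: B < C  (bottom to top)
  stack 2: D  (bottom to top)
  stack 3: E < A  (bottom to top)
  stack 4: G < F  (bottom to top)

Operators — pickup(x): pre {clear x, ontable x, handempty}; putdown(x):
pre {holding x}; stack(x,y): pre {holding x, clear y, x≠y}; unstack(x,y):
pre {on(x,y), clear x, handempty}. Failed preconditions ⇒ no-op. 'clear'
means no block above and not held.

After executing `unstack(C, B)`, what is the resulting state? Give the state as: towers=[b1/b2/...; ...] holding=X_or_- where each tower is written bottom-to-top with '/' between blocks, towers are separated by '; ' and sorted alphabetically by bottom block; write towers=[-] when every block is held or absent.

towers=[B; D; E/A; G/F] holding=C

before: towers=[B/C; D; E/A; G/F] holding=-
pre[unstack(C, B)]: on(C,B) yes, clear(C) yes, handempty yes
all met → apply unstack(C, B)
after:  towers=[B; D; E/A; G/F] holding=C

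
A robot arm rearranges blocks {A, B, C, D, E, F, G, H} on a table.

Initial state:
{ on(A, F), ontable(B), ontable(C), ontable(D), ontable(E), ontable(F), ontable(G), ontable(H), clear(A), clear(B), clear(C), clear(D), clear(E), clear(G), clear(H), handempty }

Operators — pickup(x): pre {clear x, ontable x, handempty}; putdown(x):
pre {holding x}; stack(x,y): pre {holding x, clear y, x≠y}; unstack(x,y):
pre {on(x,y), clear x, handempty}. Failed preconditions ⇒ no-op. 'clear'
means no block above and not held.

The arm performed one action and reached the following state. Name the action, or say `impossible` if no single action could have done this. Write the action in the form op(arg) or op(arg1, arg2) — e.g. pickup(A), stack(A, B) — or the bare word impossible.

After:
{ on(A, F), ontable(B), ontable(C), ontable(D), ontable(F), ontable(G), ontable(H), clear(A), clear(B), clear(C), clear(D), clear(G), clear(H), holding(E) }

target: towers=[B; C; D; F/A; G; H] holding=E
         pickup(G) → towers=[B; C; D; E; F/A; H] holding=G
     unstack(A, F) → towers=[B; C; D; E; F; G; H] holding=A
         pickup(E) → towers=[B; C; D; F/A; G; H] holding=E  ← match
         pickup(H) → towers=[B; C; D; E; F/A; G] holding=H
         pickup(B) → towers=[C; D; E; F/A; G; H] holding=B
         pickup(D) → towers=[B; C; E; F/A; G; H] holding=D
         pickup(C) → towers=[B; D; E; F/A; G; H] holding=C

pickup(E)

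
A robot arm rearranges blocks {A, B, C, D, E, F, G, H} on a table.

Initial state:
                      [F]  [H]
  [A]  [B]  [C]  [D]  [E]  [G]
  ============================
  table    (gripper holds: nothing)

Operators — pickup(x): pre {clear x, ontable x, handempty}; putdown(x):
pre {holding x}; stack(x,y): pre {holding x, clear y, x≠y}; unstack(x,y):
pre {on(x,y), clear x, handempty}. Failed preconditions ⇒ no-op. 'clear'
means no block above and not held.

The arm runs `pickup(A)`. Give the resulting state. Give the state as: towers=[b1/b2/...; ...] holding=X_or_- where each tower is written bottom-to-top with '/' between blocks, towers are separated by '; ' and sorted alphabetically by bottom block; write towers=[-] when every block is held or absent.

before: towers=[A; B; C; D; E/F; G/H] holding=-
pre[pickup(A)]: clear(A) ✓, ontable(A) ✓, handempty ✓
all met → apply pickup(A)
after:  towers=[B; C; D; E/F; G/H] holding=A

towers=[B; C; D; E/F; G/H] holding=A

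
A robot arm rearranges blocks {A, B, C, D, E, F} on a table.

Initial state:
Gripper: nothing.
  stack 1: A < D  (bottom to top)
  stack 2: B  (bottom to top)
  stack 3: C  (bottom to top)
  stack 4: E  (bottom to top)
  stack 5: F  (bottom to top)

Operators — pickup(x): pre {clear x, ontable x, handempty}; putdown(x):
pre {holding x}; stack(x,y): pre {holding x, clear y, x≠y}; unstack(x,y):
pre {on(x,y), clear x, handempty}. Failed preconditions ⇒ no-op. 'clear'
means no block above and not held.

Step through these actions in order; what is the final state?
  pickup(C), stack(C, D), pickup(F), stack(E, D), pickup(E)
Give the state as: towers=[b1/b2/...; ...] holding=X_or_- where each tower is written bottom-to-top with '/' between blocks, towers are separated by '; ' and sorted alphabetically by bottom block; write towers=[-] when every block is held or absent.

step 1 (pickup(C)): towers=[A/D; B; E; F] holding=C
step 2 (stack(C, D)): towers=[A/D/C; B; E; F] holding=-
step 3 (pickup(F)): towers=[A/D/C; B; E] holding=F
step 4 (stack(E, D)) [no-op]: towers=[A/D/C; B; E] holding=F
step 5 (pickup(E)) [no-op]: towers=[A/D/C; B; E] holding=F

towers=[A/D/C; B; E] holding=F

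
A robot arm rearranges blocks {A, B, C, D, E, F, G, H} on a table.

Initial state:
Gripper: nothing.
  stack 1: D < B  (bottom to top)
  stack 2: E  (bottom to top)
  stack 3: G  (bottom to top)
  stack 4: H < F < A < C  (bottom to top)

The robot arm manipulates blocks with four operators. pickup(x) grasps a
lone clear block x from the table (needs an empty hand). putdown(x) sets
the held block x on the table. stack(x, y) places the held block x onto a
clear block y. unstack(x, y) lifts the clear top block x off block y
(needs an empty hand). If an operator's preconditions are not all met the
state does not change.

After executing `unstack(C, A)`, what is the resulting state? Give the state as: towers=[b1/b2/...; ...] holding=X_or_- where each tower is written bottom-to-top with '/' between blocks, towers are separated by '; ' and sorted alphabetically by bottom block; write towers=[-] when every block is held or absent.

towers=[D/B; E; G; H/F/A] holding=C

before: towers=[D/B; E; G; H/F/A/C] holding=-
pre[unstack(C, A)]: on(C,A) ok, clear(C) ok, handempty ok
all met → apply unstack(C, A)
after:  towers=[D/B; E; G; H/F/A] holding=C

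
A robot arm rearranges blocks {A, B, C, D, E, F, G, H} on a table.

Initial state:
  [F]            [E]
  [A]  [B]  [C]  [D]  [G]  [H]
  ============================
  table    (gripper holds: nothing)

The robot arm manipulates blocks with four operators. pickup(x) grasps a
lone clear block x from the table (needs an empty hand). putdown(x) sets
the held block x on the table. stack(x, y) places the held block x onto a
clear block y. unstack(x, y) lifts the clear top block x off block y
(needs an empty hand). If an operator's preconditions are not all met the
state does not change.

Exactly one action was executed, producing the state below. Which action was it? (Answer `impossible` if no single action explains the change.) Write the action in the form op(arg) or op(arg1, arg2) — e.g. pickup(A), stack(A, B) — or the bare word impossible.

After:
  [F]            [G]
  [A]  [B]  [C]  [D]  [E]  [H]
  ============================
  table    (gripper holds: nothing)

impossible

target: towers=[A/F; B; C; D/G; E; H] holding=-
         pickup(G) → towers=[A/F; B; C; D/E; H] holding=G
     unstack(E, D) → towers=[A/F; B; C; D; G; H] holding=E
         pickup(H) → towers=[A/F; B; C; D/E; G] holding=H
         pickup(B) → towers=[A/F; C; D/E; G; H] holding=B
     unstack(F, A) → towers=[A; B; C; D/E; G; H] holding=F
         pickup(C) → towers=[A/F; B; D/E; G; H] holding=C
none of the 6 applicable actions match → impossible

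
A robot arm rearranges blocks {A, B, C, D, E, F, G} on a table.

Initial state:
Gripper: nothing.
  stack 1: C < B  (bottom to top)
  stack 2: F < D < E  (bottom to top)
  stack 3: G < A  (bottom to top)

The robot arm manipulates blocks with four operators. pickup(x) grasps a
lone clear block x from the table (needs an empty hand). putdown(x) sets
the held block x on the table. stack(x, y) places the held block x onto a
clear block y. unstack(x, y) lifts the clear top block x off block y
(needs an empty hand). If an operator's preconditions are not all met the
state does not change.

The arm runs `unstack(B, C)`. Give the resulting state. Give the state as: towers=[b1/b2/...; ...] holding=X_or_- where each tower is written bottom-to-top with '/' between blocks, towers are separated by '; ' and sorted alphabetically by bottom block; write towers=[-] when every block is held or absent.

before: towers=[C/B; F/D/E; G/A] holding=-
pre[unstack(B, C)]: on(B,C) ok, clear(B) ok, handempty ok
all met → apply unstack(B, C)
after:  towers=[C; F/D/E; G/A] holding=B

towers=[C; F/D/E; G/A] holding=B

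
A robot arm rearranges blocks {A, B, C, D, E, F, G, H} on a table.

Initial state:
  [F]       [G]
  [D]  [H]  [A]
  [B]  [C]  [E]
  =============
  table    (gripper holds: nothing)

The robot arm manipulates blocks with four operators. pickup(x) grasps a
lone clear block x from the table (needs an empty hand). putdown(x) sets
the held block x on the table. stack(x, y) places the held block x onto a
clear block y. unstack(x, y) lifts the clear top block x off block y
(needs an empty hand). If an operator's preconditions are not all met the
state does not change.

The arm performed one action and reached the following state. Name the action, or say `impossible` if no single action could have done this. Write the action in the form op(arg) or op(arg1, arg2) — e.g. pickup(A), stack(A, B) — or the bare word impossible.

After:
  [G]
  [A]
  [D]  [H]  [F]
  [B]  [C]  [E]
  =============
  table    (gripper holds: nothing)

impossible

target: towers=[B/D/A/G; C/H; E/F] holding=-
     unstack(G, A) → towers=[B/D/F; C/H; E/A] holding=G
     unstack(H, C) → towers=[B/D/F; C; E/A/G] holding=H
     unstack(F, D) → towers=[B/D; C/H; E/A/G] holding=F
none of the 3 applicable actions match → impossible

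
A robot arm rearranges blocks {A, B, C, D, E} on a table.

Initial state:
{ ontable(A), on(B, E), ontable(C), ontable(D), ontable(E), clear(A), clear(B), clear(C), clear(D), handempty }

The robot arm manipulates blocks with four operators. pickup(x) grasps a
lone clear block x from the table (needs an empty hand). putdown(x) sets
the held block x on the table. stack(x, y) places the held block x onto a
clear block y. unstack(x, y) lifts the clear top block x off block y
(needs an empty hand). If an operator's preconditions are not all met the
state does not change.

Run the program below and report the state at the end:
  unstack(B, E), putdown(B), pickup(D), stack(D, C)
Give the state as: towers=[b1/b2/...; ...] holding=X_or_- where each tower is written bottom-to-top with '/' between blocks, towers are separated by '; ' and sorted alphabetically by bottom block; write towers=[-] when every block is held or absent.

towers=[A; B; C/D; E] holding=-

step 1 (unstack(B, E)): towers=[A; C; D; E] holding=B
step 2 (putdown(B)): towers=[A; B; C; D; E] holding=-
step 3 (pickup(D)): towers=[A; B; C; E] holding=D
step 4 (stack(D, C)): towers=[A; B; C/D; E] holding=-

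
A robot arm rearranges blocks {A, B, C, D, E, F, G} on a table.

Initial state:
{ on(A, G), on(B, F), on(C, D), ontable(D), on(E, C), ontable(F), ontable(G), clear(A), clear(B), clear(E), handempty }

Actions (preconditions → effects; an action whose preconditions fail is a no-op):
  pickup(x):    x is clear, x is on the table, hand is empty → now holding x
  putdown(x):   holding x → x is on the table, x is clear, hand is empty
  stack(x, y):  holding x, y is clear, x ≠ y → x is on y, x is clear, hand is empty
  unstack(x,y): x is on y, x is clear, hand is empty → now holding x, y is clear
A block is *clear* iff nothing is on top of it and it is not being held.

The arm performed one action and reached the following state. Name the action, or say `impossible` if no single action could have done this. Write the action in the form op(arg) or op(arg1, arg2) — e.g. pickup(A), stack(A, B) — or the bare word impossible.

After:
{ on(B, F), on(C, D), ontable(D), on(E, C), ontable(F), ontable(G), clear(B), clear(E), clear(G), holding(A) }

unstack(A, G)

target: towers=[D/C/E; F/B; G] holding=A
     unstack(B, F) → towers=[D/C/E; F; G/A] holding=B
     unstack(A, G) → towers=[D/C/E; F/B; G] holding=A  ← match
     unstack(E, C) → towers=[D/C; F/B; G/A] holding=E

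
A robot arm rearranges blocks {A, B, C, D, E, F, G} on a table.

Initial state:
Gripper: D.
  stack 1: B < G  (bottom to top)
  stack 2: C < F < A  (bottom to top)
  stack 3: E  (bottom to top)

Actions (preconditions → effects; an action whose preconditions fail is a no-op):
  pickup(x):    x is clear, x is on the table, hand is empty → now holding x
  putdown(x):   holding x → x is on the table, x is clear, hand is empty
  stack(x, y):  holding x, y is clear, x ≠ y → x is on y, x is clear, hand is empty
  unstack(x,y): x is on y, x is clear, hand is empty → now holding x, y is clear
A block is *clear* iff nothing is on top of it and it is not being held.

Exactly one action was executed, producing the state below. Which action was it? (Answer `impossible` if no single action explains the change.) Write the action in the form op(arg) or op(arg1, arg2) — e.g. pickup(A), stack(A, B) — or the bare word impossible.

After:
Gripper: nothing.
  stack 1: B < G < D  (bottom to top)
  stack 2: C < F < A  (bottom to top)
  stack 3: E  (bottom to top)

stack(D, G)

target: towers=[B/G/D; C/F/A; E] holding=-
        putdown(D) → towers=[B/G; C/F/A; D; E] holding=-
       stack(D, G) → towers=[B/G/D; C/F/A; E] holding=-  ← match
       stack(D, A) → towers=[B/G; C/F/A/D; E] holding=-
       stack(D, E) → towers=[B/G; C/F/A; E/D] holding=-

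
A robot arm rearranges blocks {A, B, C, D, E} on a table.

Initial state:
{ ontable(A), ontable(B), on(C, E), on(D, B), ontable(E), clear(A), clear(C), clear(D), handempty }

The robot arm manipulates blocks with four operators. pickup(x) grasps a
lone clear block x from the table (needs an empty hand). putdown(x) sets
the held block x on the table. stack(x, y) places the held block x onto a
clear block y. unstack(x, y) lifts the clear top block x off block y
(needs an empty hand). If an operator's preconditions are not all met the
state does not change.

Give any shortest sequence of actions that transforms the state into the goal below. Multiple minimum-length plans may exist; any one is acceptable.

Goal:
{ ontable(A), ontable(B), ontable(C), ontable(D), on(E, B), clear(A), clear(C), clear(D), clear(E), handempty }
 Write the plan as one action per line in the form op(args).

unstack(D, B)
putdown(D)
unstack(C, E)
putdown(C)
pickup(E)
stack(E, B)

step 1 (unstack(D, B)): towers=[A; B; E/C] holding=D
step 2 (putdown(D)): towers=[A; B; D; E/C] holding=-
step 3 (unstack(C, E)): towers=[A; B; D; E] holding=C
step 4 (putdown(C)): towers=[A; B; C; D; E] holding=-
step 5 (pickup(E)): towers=[A; B; C; D] holding=E
step 6 (stack(E, B)): towers=[A; B/E; C; D] holding=-
goal check: towers=[A; B/E; C; D] holding=- — reached (length 6, optimal by BFS)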